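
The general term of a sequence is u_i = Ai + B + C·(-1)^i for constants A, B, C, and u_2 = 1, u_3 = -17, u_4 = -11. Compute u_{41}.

The three given values yield: 2A + B + C = 1; 3A + B - C = -17; 4A + B + C = -11.
Subtracting the first from the second: A - 2C = -18.
Subtracting the second from the third: A + 2C = 6.
Solving: C = 6, A = -6, then B = 7.
Hence u_{41} = -6·41 + 7 + 6·(-1) = -245.

-245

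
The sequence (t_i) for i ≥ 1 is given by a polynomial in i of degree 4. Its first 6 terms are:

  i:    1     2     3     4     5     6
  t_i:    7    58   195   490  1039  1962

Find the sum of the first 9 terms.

1st diffs: 51, 137, 295, 549, 923.
2nd diffs: 86, 158, 254, 374.
3rd diffs: 72, 96, 120.
4th diffs: 24, 24 (constant).
So t_i = i^4 + 2i^3 + 6i^2 + 4i - 6.
Continuing: 3403, 5530, 8535.
Summing i = 1..9 (9 terms) gives 21219.

21219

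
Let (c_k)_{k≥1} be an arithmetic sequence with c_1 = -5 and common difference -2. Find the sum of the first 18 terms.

c_k = -5 + (k - 1)·(-2).
c_{18} = -39; S = 18·(-5 + (-39))/2 = -396.

-396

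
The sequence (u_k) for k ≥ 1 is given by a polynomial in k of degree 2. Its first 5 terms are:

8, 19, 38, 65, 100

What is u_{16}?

1013

1st diffs: 11, 19, 27, 35.
2nd diffs: 8, 8, 8 (constant).
So u_k = 4k^2 - k + 5.
Evaluating at k = 16 gives u_{16} = 1013.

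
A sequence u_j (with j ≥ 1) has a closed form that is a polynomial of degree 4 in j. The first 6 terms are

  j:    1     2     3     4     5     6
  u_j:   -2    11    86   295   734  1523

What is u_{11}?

16598

1st diffs: 13, 75, 209, 439, 789.
2nd diffs: 62, 134, 230, 350.
3rd diffs: 72, 96, 120.
4th diffs: 24, 24 (constant).
Newton forward-difference form: u_j = -2 + 13·C(j-1,1) + 62·C(j-1,2) + 72·C(j-1,3) + 24·C(j-1,4).
At j = 11: j-1 = 10, so u_{11} = -2 + 130 + 2790 + 8640 + 5040 = 16598.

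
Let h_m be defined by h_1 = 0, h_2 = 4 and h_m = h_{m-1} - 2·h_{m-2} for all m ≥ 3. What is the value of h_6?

Compute successive terms:
h_3 = 4, h_4 = -4, h_5 = -12, h_6 = -4.

-4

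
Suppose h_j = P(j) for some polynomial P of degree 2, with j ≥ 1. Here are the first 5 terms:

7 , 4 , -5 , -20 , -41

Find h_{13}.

-425

1st diffs: -3, -9, -15, -21.
2nd diffs: -6, -6, -6 (constant).
Newton forward-difference form: h_j = 7 + (-3)·C(j-1,1) + (-6)·C(j-1,2).
At j = 13: j-1 = 12, so h_{13} = 7 - 36 - 396 = -425.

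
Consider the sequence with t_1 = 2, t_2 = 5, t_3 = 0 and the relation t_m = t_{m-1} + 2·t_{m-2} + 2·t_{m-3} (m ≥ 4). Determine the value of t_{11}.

Iterate the recurrence:
t_4 = 14  t_5 = 24  t_6 = 52  t_7 = 128  t_8 = 280  t_9 = 640  t_{10} = 1456  t_{11} = 3296.

3296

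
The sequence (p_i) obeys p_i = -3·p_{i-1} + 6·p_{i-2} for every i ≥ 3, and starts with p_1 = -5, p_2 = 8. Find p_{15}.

Step forward from the initial values:
p_3 = -54  p_4 = 210  p_5 = -954  …  p_{12} = 28879578  p_{13} = -126270090  p_{14} = 552087738  p_{15} = -2413883754.

-2413883754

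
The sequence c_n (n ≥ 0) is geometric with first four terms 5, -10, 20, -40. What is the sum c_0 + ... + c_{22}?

Common ratio r = -2.
c_n = 5·(-2)^(n-0).
S = 5·((-2)^23 - 1)/(-2 - 1) = 5·(-8388608 - 1)/(-3) = 13981015.

13981015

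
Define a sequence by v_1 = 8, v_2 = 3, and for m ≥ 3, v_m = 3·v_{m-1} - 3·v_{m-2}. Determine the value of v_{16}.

-39366

Compute successive terms:
v_3 = -15;  v_4 = -54;  v_5 = -117;  …;  v_{13} = 5832;  v_{14} = 2187;  v_{15} = -10935;  v_{16} = -39366.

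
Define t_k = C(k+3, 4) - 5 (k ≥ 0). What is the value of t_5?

65

C(8, 4) = 70, so t_5 = 65.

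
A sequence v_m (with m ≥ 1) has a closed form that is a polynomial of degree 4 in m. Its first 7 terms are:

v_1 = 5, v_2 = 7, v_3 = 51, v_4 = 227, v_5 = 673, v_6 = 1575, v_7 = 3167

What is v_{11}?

1st diffs: 2, 44, 176, 446, 902, 1592.
2nd diffs: 42, 132, 270, 456, 690.
3rd diffs: 90, 138, 186, 234.
4th diffs: 48, 48, 48 (constant).
Newton forward-difference form: v_m = 5 + 2·C(m-1,1) + 42·C(m-1,2) + 90·C(m-1,3) + 48·C(m-1,4).
At m = 11: m-1 = 10, so v_{11} = 5 + 20 + 1890 + 10800 + 10080 = 22795.

22795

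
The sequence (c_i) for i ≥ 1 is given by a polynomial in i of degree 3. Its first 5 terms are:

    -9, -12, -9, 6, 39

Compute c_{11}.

1st diffs: -3, 3, 15, 33.
2nd diffs: 6, 12, 18.
3rd diffs: 6, 6 (constant).
So c_i = i^3 - 3i^2 - i - 6.
Evaluating at i = 11 gives c_{11} = 951.

951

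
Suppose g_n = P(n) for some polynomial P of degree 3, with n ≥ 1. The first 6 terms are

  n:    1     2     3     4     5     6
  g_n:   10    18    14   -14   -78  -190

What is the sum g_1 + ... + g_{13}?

-11258

1st diffs: 8, -4, -28, -64, -112.
2nd diffs: -12, -24, -36, -48.
3rd diffs: -12, -12, -12 (constant).
So g_n = -2n^3 + 6n^2 + 4n + 2.
Continuing: …, -362, -606, -934, -1358, …, g_{13} = -3326.
Summing n = 1..13 (13 terms) gives -11258.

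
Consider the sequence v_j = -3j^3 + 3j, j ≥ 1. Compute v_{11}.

v_{11} = -3·11^3 + 3·11 = -3960.

-3960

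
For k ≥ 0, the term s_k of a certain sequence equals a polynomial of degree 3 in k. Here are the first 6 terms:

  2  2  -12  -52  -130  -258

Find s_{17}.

1st diffs: 0, -14, -40, -78, -128.
2nd diffs: -14, -26, -38, -50.
3rd diffs: -12, -12, -12 (constant).
Newton forward-difference form: s_k = 2 + (-14)·C(k,2) + (-12)·C(k,3).
At k = 17: k = 17, so s_{17} = 2 - 1904 - 8160 = -10062.

-10062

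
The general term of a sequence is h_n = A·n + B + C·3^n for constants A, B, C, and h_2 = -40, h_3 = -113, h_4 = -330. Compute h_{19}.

-4649045889

At n = 2, 3, 4: 2A + B + 9C = -40; 3A + B + 27C = -113; 4A + B + 81C = -330.
Subtracting the first from the second: A + 18C = -73.
Subtracting the second from the third: A + 54C = -217.
Solving: C = -4, A = -1, then B = -2.
Therefore h_{19} = -19 + (-2) + (-4)·1162261467 = -4649045889.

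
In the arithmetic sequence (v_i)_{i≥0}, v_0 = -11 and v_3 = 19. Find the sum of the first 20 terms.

Common difference d = (19 - (-11)) / (3 - 0) = 10.
v_i = -11 + (i - 0)·10.
v_{19} = 179; S = 20·(-11 + 179)/2 = 1680.

1680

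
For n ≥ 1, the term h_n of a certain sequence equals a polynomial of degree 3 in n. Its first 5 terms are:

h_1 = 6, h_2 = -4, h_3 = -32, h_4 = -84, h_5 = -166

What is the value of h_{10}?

-1236

1st diffs: -10, -28, -52, -82.
2nd diffs: -18, -24, -30.
3rd diffs: -6, -6 (constant).
So h_n = -n^3 - 3n^2 + 6n + 4.
Evaluating at n = 10 gives h_{10} = -1236.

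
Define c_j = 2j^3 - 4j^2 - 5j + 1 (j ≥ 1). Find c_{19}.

c_{19} = 2·19^3 - 4·19^2 - 5·19 + 1 = 12180.

12180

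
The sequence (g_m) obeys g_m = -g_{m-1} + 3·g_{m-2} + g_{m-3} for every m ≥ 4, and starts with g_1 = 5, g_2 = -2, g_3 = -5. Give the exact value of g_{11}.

Compute successive terms:
g_4 = 4; g_5 = -21; g_6 = 28; g_7 = -87; g_8 = 150; g_9 = -383; g_{10} = 746; g_{11} = -1745.

-1745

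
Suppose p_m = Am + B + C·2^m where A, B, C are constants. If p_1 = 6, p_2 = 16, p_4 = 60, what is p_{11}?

6184

Plug in m = 1, 2, 4: A + B + 2C = 6; 2A + B + 4C = 16; 4A + B + 16C = 60.
Subtracting the first from the second: A + 2C = 10.
Subtracting the second from the third: 2A + 12C = 44.
Solving: C = 3, A = 4, then B = -4.
Hence p_{11} = 4·11 + (-4) + 3·2048 = 6184.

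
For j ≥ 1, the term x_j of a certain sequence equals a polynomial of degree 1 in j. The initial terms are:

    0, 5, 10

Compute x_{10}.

45

1st diffs: 5, 5 (constant).
So x_j = 5j - 5.
Evaluating at j = 10 gives x_{10} = 45.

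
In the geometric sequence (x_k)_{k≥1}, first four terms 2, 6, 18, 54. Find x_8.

4374

Common ratio r = 3.
x_k = 2·3^(k-1).
x_8 = 2·3^7 = 4374.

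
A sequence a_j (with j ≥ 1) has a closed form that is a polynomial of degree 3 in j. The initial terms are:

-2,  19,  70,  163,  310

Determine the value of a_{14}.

1st diffs: 21, 51, 93, 147.
2nd diffs: 30, 42, 54.
3rd diffs: 12, 12 (constant).
So a_j = 2j^3 + 3j^2 - 2j - 5.
Evaluating at j = 14 gives a_{14} = 6043.

6043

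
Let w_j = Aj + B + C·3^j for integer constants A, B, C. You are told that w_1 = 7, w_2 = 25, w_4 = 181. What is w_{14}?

Write the equations: A + B + 3C = 7; 2A + B + 9C = 25; 4A + B + 81C = 181.
Subtracting the first from the second: A + 6C = 18.
Subtracting the second from the third: 2A + 72C = 156.
Solving: C = 2, A = 6, then B = -5.
Therefore w_{14} = 84 + (-5) + 2·4782969 = 9566017.

9566017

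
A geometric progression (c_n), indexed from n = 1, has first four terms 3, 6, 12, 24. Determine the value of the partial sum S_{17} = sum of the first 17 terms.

393213

Common ratio r = 2.
c_n = 3·2^(n-1).
S = 3·(2^17 - 1)/(2 - 1) = 3·(131072 - 1)/(1) = 393213.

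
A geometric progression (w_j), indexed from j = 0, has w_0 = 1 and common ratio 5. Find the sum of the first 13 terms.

w_j = 1·5^(j-0).
S = 1·(5^13 - 1)/(5 - 1) = 1·(1220703125 - 1)/(4) = 305175781.

305175781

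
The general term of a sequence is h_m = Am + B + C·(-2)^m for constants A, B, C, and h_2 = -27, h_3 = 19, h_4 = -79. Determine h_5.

The three given values yield: 2A + B + 4C = -27; 3A + B - 8C = 19; 4A + B + 16C = -79.
Subtracting the first from the second: A - 12C = 46.
Subtracting the second from the third: A + 24C = -98.
Solving: C = -4, A = -2, then B = -7.
Hence h_5 = -2·5 + (-7) + (-4)·(-32) = 111.

111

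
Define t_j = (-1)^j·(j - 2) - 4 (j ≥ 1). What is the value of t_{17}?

(-1)^17 = -1; j - 2 at j=17 is 15; so t_{17} = -19.

-19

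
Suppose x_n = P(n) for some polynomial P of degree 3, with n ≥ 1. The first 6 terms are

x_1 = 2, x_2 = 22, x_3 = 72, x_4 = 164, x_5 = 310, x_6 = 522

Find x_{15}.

1st diffs: 20, 50, 92, 146, 212.
2nd diffs: 30, 42, 54, 66.
3rd diffs: 12, 12, 12 (constant).
So x_n = 2n^3 + 3n^2 - 3n.
Evaluating at n = 15 gives x_{15} = 7380.

7380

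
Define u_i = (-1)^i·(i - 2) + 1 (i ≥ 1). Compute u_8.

7

(-1)^8 = 1; i - 2 at i=8 is 6; so u_8 = 7.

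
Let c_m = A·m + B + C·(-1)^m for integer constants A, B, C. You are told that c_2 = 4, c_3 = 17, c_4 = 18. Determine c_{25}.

Write the equations: 2A + B + C = 4; 3A + B - C = 17; 4A + B + C = 18.
Subtracting the first from the second: A - 2C = 13.
Subtracting the second from the third: A + 2C = 1.
Solving: C = -3, A = 7, then B = -7.
So c_m = 7·m + (-7) + (-3)·(-1)^m; at m=25 this is 171.

171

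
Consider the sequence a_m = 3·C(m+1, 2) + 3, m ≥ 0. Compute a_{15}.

C(16, 2) = 120, so a_{15} = 363.

363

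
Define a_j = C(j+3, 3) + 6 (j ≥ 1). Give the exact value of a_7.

126

C(10, 3) = 120, so a_7 = 126.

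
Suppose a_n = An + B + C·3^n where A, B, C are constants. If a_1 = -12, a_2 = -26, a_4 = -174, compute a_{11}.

-354320

The three given values yield: A + B + 3C = -12; 2A + B + 9C = -26; 4A + B + 81C = -174.
Subtracting the first from the second: A + 6C = -14.
Subtracting the second from the third: 2A + 72C = -148.
Solving: C = -2, A = -2, then B = -4.
Hence a_{11} = -2·11 + (-4) + (-2)·177147 = -354320.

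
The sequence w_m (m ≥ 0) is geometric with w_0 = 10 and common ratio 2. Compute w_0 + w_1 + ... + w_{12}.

81910

w_m = 10·2^(m-0).
S = 10·(2^13 - 1)/(2 - 1) = 10·(8192 - 1)/(1) = 81910.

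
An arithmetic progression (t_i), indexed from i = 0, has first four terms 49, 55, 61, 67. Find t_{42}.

Common difference d = 6.
t_i = 49 + (i - 0)·6.
t_{42} = 49 + 42·6 = 301.

301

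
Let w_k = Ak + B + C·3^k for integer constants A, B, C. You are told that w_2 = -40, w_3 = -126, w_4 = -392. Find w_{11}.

-885694

Plug in k = 2, 3, 4: 2A + B + 9C = -40; 3A + B + 27C = -126; 4A + B + 81C = -392.
Subtracting the first from the second: A + 18C = -86.
Subtracting the second from the third: A + 54C = -266.
Solving: C = -5, A = 4, then B = -3.
Therefore w_{11} = 44 + (-3) + (-5)·177147 = -885694.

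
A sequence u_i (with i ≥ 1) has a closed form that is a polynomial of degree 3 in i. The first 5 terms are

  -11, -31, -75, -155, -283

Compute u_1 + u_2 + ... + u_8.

-2832

1st diffs: -20, -44, -80, -128.
2nd diffs: -24, -36, -48.
3rd diffs: -12, -12 (constant).
Newton forward-difference form: u_i = -11 + (-20)·C(i-1,1) + (-24)·C(i-1,2) + (-12)·C(i-1,3).
Continuing: -471, -731, -1075.
Summing i = 1..8 (8 terms) gives -2832.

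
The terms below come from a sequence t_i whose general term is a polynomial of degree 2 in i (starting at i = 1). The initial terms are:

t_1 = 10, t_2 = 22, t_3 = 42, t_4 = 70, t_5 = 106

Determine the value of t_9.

330

1st diffs: 12, 20, 28, 36.
2nd diffs: 8, 8, 8 (constant).
Newton forward-difference form: t_i = 10 + 12·C(i-1,1) + 8·C(i-1,2).
At i = 9: i-1 = 8, so t_9 = 10 + 96 + 224 = 330.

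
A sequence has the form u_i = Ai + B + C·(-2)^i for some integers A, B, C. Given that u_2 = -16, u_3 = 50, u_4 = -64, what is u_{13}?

41030

Plug in i = 2, 3, 4: 2A + B + 4C = -16; 3A + B - 8C = 50; 4A + B + 16C = -64.
Subtracting the first from the second: A - 12C = 66.
Subtracting the second from the third: A + 24C = -114.
Solving: C = -5, A = 6, then B = -8.
Hence u_{13} = 6·13 + (-8) + (-5)·(-8192) = 41030.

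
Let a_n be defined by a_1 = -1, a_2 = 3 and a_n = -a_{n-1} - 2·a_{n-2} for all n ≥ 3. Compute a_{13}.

Applying the relation repeatedly:
a_3 = -1, a_4 = -5, a_5 = 7, …, a_{10} = -45, a_{11} = -1, a_{12} = 91, a_{13} = -89.

-89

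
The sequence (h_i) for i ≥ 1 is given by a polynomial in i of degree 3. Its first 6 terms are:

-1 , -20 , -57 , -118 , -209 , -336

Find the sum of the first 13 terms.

-10933

1st diffs: -19, -37, -61, -91, -127.
2nd diffs: -18, -24, -30, -36.
3rd diffs: -6, -6, -6 (constant).
So h_i = -i^3 - 3i^2 - 3i + 6.
Continuing: …, -505, -722, -993, -1324, …, h_{13} = -2737.
Summing i = 1..13 (13 terms) gives -10933.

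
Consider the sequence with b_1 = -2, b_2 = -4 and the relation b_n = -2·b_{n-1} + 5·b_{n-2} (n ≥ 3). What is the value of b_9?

Iterate the recurrence:
b_3 = -2; b_4 = -16; b_5 = 22; b_6 = -124; b_7 = 358; b_8 = -1336; b_9 = 4462.

4462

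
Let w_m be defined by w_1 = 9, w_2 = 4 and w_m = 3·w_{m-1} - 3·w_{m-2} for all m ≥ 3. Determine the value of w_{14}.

Step forward from the initial values:
w_3 = -15; w_4 = -57; w_5 = -126; …; w_{11} = 3402; w_{12} = 5589; w_{13} = 6561; w_{14} = 2916.

2916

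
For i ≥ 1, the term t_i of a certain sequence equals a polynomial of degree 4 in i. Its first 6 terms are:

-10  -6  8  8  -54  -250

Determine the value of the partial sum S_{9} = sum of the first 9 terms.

1st diffs: 4, 14, 0, -62, -196.
2nd diffs: 10, -14, -62, -134.
3rd diffs: -24, -48, -72.
4th diffs: -24, -24 (constant).
Newton forward-difference form: t_i = -10 + 4·C(i-1,1) + 10·C(i-1,2) + (-24)·C(i-1,3) + (-24)·C(i-1,4).
Continuing: -676, -1452, -2722.
Summing i = 1..9 (9 terms) gives -5154.

-5154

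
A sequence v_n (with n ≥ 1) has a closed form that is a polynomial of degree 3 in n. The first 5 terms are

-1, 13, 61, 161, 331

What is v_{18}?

1st diffs: 14, 48, 100, 170.
2nd diffs: 34, 52, 70.
3rd diffs: 18, 18 (constant).
Newton forward-difference form: v_n = -1 + 14·C(n-1,1) + 34·C(n-1,2) + 18·C(n-1,3).
At n = 18: n-1 = 17, so v_{18} = -1 + 238 + 4624 + 12240 = 17101.

17101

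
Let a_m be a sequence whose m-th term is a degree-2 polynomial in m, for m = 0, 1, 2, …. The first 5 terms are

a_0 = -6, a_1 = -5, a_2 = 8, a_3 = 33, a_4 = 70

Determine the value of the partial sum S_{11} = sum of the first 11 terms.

1st diffs: 1, 13, 25, 37.
2nd diffs: 12, 12, 12 (constant).
Newton forward-difference form: a_m = -6 + 1·C(m,1) + 12·C(m,2).
Continuing: …, 119, 180, 253, 338, …, a_{10} = 544.
Summing m = 0..10 (11 terms) gives 1969.

1969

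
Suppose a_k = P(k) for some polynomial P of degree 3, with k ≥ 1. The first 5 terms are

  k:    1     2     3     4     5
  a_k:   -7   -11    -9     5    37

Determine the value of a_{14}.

1st diffs: -4, 2, 14, 32.
2nd diffs: 6, 12, 18.
3rd diffs: 6, 6 (constant).
So a_k = k^3 - 3k^2 - 2k - 3.
Evaluating at k = 14 gives a_{14} = 2125.

2125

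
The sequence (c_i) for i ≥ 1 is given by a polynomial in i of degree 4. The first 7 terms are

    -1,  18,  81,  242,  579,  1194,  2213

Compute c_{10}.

1st diffs: 19, 63, 161, 337, 615, 1019.
2nd diffs: 44, 98, 176, 278, 404.
3rd diffs: 54, 78, 102, 126.
4th diffs: 24, 24, 24 (constant).
So c_i = i^4 - i^3 + 3i^2 + 2i - 6.
Evaluating at i = 10 gives c_{10} = 9314.

9314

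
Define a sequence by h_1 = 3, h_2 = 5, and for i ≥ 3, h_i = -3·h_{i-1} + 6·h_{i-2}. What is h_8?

h_3 = 3;  h_4 = 21;  h_5 = -45;  h_6 = 261;  h_7 = -1053;  h_8 = 4725.

4725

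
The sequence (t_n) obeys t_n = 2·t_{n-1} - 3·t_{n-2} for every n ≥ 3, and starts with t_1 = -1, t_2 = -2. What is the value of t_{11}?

263

Iterate the recurrence:
t_3 = -1; t_4 = 4; t_5 = 11; t_6 = 10; t_7 = -13; t_8 = -56; t_9 = -73; t_{10} = 22; t_{11} = 263.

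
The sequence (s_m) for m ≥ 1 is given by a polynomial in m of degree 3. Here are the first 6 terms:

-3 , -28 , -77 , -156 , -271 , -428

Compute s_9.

1st diffs: -25, -49, -79, -115, -157.
2nd diffs: -24, -30, -36, -42.
3rd diffs: -6, -6, -6 (constant).
Newton forward-difference form: s_m = -3 + (-25)·C(m-1,1) + (-24)·C(m-1,2) + (-6)·C(m-1,3).
At m = 9: m-1 = 8, so s_9 = -3 - 200 - 672 - 336 = -1211.

-1211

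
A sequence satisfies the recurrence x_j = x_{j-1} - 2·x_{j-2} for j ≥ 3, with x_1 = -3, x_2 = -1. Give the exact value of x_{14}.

271

Step forward from the initial values:
x_3 = 5; x_4 = 7; x_5 = -3; …; x_{11} = -91; x_{12} = -89; x_{13} = 93; x_{14} = 271.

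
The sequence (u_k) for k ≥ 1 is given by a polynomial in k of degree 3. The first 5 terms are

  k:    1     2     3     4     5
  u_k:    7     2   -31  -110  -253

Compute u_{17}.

1st diffs: -5, -33, -79, -143.
2nd diffs: -28, -46, -64.
3rd diffs: -18, -18 (constant).
Newton forward-difference form: u_k = 7 + (-5)·C(k-1,1) + (-28)·C(k-1,2) + (-18)·C(k-1,3).
At k = 17: k-1 = 16, so u_{17} = 7 - 80 - 3360 - 10080 = -13513.

-13513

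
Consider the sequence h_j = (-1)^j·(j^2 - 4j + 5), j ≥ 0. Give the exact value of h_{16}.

(-1)^16 = 1; j^2 - 4j + 5 at j=16 is 197; so h_{16} = 197.

197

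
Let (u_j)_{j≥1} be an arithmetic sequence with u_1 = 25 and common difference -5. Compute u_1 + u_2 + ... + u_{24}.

-780

u_j = 25 + (j - 1)·(-5).
u_{24} = -90; S = 24·(25 + (-90))/2 = -780.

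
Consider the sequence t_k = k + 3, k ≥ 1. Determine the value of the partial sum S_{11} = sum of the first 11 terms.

99

Over k = 1..11: Σk = 66.
Total = (1)·66 + (3)·11 = 99.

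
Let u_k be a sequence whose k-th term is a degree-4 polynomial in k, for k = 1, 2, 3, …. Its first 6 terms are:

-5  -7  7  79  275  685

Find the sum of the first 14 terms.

95662

1st diffs: -2, 14, 72, 196, 410.
2nd diffs: 16, 58, 124, 214.
3rd diffs: 42, 66, 90.
4th diffs: 24, 24 (constant).
Newton forward-difference form: u_k = -5 + (-2)·C(k-1,1) + 16·C(k-1,2) + 42·C(k-1,3) + 24·C(k-1,4).
Continuing: …, 1423, 2627, 4459, 7105, …, u_{14} = 30389.
Summing k = 1..14 (14 terms) gives 95662.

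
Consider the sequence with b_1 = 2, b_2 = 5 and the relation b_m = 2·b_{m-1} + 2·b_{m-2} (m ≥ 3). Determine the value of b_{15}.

2408576

b_3 = 14; b_4 = 38; b_5 = 104; …; b_{12} = 118112; b_{13} = 322688; b_{14} = 881600; b_{15} = 2408576.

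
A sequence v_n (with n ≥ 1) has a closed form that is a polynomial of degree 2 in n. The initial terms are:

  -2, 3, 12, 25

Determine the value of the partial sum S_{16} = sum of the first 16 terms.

1st diffs: 5, 9, 13.
2nd diffs: 4, 4 (constant).
Newton forward-difference form: v_n = -2 + 5·C(n-1,1) + 4·C(n-1,2).
Continuing: …, 42, 63, 88, 117, …, v_{16} = 493.
Summing n = 1..16 (16 terms) gives 2808.

2808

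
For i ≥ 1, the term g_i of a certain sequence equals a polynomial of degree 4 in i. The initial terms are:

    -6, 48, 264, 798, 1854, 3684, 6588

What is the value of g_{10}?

1st diffs: 54, 216, 534, 1056, 1830, 2904.
2nd diffs: 162, 318, 522, 774, 1074.
3rd diffs: 156, 204, 252, 300.
4th diffs: 48, 48, 48 (constant).
So g_i = 2i^4 + 6i^3 - 5i^2 - 3i - 6.
Evaluating at i = 10 gives g_{10} = 25464.

25464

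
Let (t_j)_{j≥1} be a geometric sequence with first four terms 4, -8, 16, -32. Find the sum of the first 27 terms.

178956972

Common ratio r = -2.
t_j = 4·(-2)^(j-1).
S = 4·((-2)^27 - 1)/(-2 - 1) = 4·(-134217728 - 1)/(-3) = 178956972.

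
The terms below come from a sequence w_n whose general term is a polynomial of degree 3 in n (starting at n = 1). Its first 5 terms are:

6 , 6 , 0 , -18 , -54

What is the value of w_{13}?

-1710

1st diffs: 0, -6, -18, -36.
2nd diffs: -6, -12, -18.
3rd diffs: -6, -6 (constant).
So w_n = -n^3 + 3n^2 - 2n + 6.
Evaluating at n = 13 gives w_{13} = -1710.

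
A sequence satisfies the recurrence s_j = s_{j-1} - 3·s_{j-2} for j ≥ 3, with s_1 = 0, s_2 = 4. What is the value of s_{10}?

Applying the relation repeatedly:
s_3 = 4  s_4 = -8  s_5 = -20  s_6 = 4  s_7 = 64  s_8 = 52  s_9 = -140  s_{10} = -296.

-296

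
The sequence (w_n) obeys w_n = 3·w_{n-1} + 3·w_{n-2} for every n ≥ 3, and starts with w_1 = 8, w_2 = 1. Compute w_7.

Applying the relation repeatedly:
w_3 = 27  w_4 = 84  w_5 = 333  w_6 = 1251  w_7 = 4752.

4752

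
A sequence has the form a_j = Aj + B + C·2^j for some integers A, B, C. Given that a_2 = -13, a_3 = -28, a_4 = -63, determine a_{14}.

-81853

The three given values yield: 2A + B + 4C = -13; 3A + B + 8C = -28; 4A + B + 16C = -63.
Subtracting the first from the second: A + 4C = -15.
Subtracting the second from the third: A + 8C = -35.
Solving: C = -5, A = 5, then B = -3.
Therefore a_{14} = 70 + (-3) + (-5)·16384 = -81853.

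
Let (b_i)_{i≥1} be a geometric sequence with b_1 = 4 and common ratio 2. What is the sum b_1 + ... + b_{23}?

33554428

b_i = 4·2^(i-1).
S = 4·(2^23 - 1)/(2 - 1) = 4·(8388608 - 1)/(1) = 33554428.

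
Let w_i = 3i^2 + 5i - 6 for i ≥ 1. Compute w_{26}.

w_{26} = 3·26^2 + 5·26 - 6 = 2152.

2152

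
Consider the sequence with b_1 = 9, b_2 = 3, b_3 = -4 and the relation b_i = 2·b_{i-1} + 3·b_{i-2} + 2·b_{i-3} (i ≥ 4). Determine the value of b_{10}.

Iterate the recurrence:
b_4 = 19; b_5 = 32; b_6 = 113; b_7 = 360; b_8 = 1123; b_9 = 3552; b_{10} = 11193.

11193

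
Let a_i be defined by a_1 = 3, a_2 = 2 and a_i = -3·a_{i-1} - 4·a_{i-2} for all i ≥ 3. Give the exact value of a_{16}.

-143954

Compute successive terms:
a_3 = -18;  a_4 = 46;  a_5 = -66;  …;  a_{13} = -22722;  a_{14} = 25742;  a_{15} = 13662;  a_{16} = -143954.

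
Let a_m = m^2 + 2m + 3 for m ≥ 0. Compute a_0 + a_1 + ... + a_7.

220

Over m = 0..7: Σm = 28, Σm² = 140.
Total = (1)·140 + (2)·28 + (3)·8 = 220.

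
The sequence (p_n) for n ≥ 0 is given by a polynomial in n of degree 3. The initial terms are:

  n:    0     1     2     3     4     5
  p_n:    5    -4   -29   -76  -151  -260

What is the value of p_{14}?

-3761

1st diffs: -9, -25, -47, -75, -109.
2nd diffs: -16, -22, -28, -34.
3rd diffs: -6, -6, -6 (constant).
Newton forward-difference form: p_n = 5 + (-9)·C(n,1) + (-16)·C(n,2) + (-6)·C(n,3).
At n = 14: n = 14, so p_{14} = 5 - 126 - 1456 - 2184 = -3761.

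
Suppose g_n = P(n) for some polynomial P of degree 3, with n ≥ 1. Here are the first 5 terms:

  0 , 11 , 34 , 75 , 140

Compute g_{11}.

1370

1st diffs: 11, 23, 41, 65.
2nd diffs: 12, 18, 24.
3rd diffs: 6, 6 (constant).
Newton forward-difference form: g_n = 11·C(n-1,1) + 12·C(n-1,2) + 6·C(n-1,3).
At n = 11: n-1 = 10, so g_{11} = 110 + 540 + 720 = 1370.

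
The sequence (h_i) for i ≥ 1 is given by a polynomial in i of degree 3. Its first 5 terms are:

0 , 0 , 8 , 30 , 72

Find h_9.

560

1st diffs: 0, 8, 22, 42.
2nd diffs: 8, 14, 20.
3rd diffs: 6, 6 (constant).
So h_i = i^3 - 2i^2 - i + 2.
Evaluating at i = 9 gives h_9 = 560.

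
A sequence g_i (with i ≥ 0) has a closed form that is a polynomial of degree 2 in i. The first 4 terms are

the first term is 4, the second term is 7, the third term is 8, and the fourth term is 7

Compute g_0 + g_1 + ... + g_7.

4

1st diffs: 3, 1, -1.
2nd diffs: -2, -2 (constant).
So g_i = -i^2 + 4i + 4.
Continuing: 4, -1, -8, -17.
Summing i = 0..7 (8 terms) gives 4.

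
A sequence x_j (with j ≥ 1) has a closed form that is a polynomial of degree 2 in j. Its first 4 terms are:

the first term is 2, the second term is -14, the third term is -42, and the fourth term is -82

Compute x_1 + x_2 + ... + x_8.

1st diffs: -16, -28, -40.
2nd diffs: -12, -12 (constant).
Newton forward-difference form: x_j = 2 + (-16)·C(j-1,1) + (-12)·C(j-1,2).
Continuing: -134, -198, -274, -362.
Summing j = 1..8 (8 terms) gives -1104.

-1104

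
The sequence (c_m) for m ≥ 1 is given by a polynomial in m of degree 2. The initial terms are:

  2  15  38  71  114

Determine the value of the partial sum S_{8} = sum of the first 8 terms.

940

1st diffs: 13, 23, 33, 43.
2nd diffs: 10, 10, 10 (constant).
So c_m = 5m^2 - 2m - 1.
Continuing: 167, 230, 303.
Summing m = 1..8 (8 terms) gives 940.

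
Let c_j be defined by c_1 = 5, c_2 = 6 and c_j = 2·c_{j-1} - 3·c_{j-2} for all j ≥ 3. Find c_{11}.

-1227

Compute successive terms:
c_3 = -3  c_4 = -24  c_5 = -39  c_6 = -6  c_7 = 105  c_8 = 228  c_9 = 141  c_{10} = -402  c_{11} = -1227.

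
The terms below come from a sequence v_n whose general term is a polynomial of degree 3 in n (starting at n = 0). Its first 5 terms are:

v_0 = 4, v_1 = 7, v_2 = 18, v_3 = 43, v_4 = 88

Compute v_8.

588

1st diffs: 3, 11, 25, 45.
2nd diffs: 8, 14, 20.
3rd diffs: 6, 6 (constant).
Newton forward-difference form: v_n = 4 + 3·C(n,1) + 8·C(n,2) + 6·C(n,3).
At n = 8: n = 8, so v_8 = 4 + 24 + 224 + 336 = 588.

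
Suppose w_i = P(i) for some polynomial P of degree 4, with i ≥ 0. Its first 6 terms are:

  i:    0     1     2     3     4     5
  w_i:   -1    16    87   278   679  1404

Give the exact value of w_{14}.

1st diffs: 17, 71, 191, 401, 725.
2nd diffs: 54, 120, 210, 324.
3rd diffs: 66, 90, 114.
4th diffs: 24, 24 (constant).
So w_i = i^4 + 5i^3 + 5i^2 + 6i - 1.
Evaluating at i = 14 gives w_{14} = 53199.

53199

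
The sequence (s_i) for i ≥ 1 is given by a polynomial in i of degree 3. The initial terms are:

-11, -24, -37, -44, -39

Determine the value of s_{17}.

3141

1st diffs: -13, -13, -7, 5.
2nd diffs: 0, 6, 12.
3rd diffs: 6, 6 (constant).
Newton forward-difference form: s_i = -11 + (-13)·C(i-1,1) + 6·C(i-1,3).
At i = 17: i-1 = 16, so s_{17} = -11 - 208 + 3360 = 3141.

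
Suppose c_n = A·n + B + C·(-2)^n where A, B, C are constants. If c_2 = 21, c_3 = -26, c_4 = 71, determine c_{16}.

Write the equations: 2A + B + 4C = 21; 3A + B - 8C = -26; 4A + B + 16C = 71.
Subtracting the first from the second: A - 12C = -47.
Subtracting the second from the third: A + 24C = 97.
Solving: C = 4, A = 1, then B = 3.
Therefore c_{16} = 16 + 3 + 4·65536 = 262163.

262163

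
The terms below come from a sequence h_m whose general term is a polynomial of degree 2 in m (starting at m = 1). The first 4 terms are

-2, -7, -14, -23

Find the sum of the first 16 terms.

1st diffs: -5, -7, -9.
2nd diffs: -2, -2 (constant).
Newton forward-difference form: h_m = -2 + (-5)·C(m-1,1) + (-2)·C(m-1,2).
Continuing: …, -34, -47, -62, -79, …, h_{16} = -287.
Summing m = 1..16 (16 terms) gives -1752.

-1752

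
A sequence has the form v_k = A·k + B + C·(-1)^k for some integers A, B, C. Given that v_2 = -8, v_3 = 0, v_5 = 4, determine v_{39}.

72

The three given values yield: 2A + B + C = -8; 3A + B - C = 0; 5A + B - C = 4.
Subtracting the first from the second: A - 2C = 8.
Subtracting the second from the third: 2A = 4.
Solving: C = -3, A = 2, then B = -9.
Hence v_{39} = 2·39 + (-9) + (-3)·(-1) = 72.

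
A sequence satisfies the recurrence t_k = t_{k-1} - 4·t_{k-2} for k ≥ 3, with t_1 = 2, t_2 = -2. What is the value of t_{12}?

-4418

Step forward from the initial values:
t_3 = -10;  t_4 = -2;  t_5 = 38;  t_6 = 46;  t_7 = -106;  t_8 = -290;  t_9 = 134;  t_{10} = 1294;  t_{11} = 758;  t_{12} = -4418.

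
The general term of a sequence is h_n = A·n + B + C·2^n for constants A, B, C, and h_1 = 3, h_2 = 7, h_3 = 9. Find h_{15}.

The three given values yield: A + B + 2C = 3; 2A + B + 4C = 7; 3A + B + 8C = 9.
Subtracting the first from the second: A + 2C = 4.
Subtracting the second from the third: A + 4C = 2.
Solving: C = -1, A = 6, then B = -1.
So h_n = 6·n + (-1) + (-1)·2^n; at n=15 this is -32679.

-32679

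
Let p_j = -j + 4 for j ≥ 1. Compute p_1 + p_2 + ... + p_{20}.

-130

Over j = 1..20: Σj = 210.
Total = (-1)·210 + (4)·20 = -130.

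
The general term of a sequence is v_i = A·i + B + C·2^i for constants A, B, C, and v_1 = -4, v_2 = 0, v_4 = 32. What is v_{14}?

49116

Write the equations: A + B + 2C = -4; 2A + B + 4C = 0; 4A + B + 16C = 32.
Subtracting the first from the second: A + 2C = 4.
Subtracting the second from the third: 2A + 12C = 32.
Solving: C = 3, A = -2, then B = -8.
So v_i = -2·i + (-8) + 3·2^i; at i=14 this is 49116.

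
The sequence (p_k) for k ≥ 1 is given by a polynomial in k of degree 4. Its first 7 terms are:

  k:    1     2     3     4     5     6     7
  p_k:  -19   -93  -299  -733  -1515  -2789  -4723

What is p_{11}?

1st diffs: -74, -206, -434, -782, -1274, -1934.
2nd diffs: -132, -228, -348, -492, -660.
3rd diffs: -96, -120, -144, -168.
4th diffs: -24, -24, -24 (constant).
Newton forward-difference form: p_k = -19 + (-74)·C(k-1,1) + (-132)·C(k-1,2) + (-96)·C(k-1,3) + (-24)·C(k-1,4).
At k = 11: k-1 = 10, so p_{11} = -19 - 740 - 5940 - 11520 - 5040 = -23259.

-23259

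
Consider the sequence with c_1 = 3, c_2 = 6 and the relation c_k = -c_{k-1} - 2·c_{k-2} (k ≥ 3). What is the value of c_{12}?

Compute successive terms:
c_3 = -12;  c_4 = 0;  c_5 = 24;  c_6 = -24;  c_7 = -24;  c_8 = 72;  c_9 = -24;  c_{10} = -120;  c_{11} = 168;  c_{12} = 72.

72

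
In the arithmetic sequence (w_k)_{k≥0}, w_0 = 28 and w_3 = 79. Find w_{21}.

Common difference d = (79 - 28) / (3 - 0) = 17.
w_k = 28 + (k - 0)·17.
w_{21} = 28 + 21·17 = 385.

385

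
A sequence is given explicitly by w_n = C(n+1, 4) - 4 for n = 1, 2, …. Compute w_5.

11

C(6, 4) = 15, so w_5 = 11.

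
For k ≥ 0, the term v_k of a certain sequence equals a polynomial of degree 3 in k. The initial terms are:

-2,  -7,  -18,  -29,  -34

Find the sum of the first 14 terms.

3339

1st diffs: -5, -11, -11, -5.
2nd diffs: -6, 0, 6.
3rd diffs: 6, 6 (constant).
Newton forward-difference form: v_k = -2 + (-5)·C(k,1) + (-6)·C(k,2) + 6·C(k,3).
Continuing: …, -27, -2, 47, 126, …, v_{13} = 1181.
Summing k = 0..13 (14 terms) gives 3339.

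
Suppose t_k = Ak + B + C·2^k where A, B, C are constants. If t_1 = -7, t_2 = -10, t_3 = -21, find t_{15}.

-131001

Write the equations: A + B + 2C = -7; 2A + B + 4C = -10; 3A + B + 8C = -21.
Subtracting the first from the second: A + 2C = -3.
Subtracting the second from the third: A + 4C = -11.
Solving: C = -4, A = 5, then B = -4.
Therefore t_{15} = 75 + (-4) + (-4)·32768 = -131001.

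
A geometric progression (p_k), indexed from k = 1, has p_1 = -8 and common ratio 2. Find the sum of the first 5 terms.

p_k = (-8)·2^(k-1).
S = (-8)·(2^5 - 1)/(2 - 1) = (-8)·(32 - 1)/(1) = -248.

-248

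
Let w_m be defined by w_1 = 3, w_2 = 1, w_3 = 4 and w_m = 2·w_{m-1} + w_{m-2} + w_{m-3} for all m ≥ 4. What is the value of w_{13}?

Step forward from the initial values:
w_4 = 12, w_5 = 29, w_6 = 74, w_7 = 189, w_8 = 481, w_9 = 1225, w_{10} = 3120, w_{11} = 7946, w_{12} = 20237, w_{13} = 51540.

51540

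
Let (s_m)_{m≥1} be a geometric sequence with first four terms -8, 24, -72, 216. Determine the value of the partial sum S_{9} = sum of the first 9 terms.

-39368

Common ratio r = -3.
s_m = (-8)·(-3)^(m-1).
S = (-8)·((-3)^9 - 1)/(-3 - 1) = (-8)·(-19683 - 1)/(-4) = -39368.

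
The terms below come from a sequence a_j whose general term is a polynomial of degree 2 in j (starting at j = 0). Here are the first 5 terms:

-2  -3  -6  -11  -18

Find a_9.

1st diffs: -1, -3, -5, -7.
2nd diffs: -2, -2, -2 (constant).
Newton forward-difference form: a_j = -2 + (-1)·C(j,1) + (-2)·C(j,2).
At j = 9: j = 9, so a_9 = -2 - 9 - 72 = -83.

-83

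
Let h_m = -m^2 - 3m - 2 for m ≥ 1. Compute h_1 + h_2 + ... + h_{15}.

Over m = 1..15: Σm = 120, Σm² = 1240.
Total = (-1)·1240 + (-3)·120 + (-2)·15 = -1630.

-1630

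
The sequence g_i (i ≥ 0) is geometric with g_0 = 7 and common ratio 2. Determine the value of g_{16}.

g_i = 7·2^(i-0).
g_{16} = 7·2^16 = 458752.

458752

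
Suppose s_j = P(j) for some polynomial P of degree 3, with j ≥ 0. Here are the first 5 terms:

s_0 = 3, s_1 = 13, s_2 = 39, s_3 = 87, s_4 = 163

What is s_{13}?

1st diffs: 10, 26, 48, 76.
2nd diffs: 16, 22, 28.
3rd diffs: 6, 6 (constant).
So s_j = j^3 + 5j^2 + 4j + 3.
Evaluating at j = 13 gives s_{13} = 3097.

3097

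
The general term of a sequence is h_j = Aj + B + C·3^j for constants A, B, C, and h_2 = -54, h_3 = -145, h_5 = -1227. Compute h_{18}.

-1937102470

At j = 2, 3, 5: 2A + B + 9C = -54; 3A + B + 27C = -145; 5A + B + 243C = -1227.
Subtracting the first from the second: A + 18C = -91.
Subtracting the second from the third: 2A + 216C = -1082.
Solving: C = -5, A = -1, then B = -7.
So h_j = -1·j + (-7) + (-5)·3^j; at j=18 this is -1937102470.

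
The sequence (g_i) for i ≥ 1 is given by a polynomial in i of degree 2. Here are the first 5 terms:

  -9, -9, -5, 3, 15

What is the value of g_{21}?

1st diffs: 0, 4, 8, 12.
2nd diffs: 4, 4, 4 (constant).
Newton forward-difference form: g_i = -9 + 4·C(i-1,2).
At i = 21: i-1 = 20, so g_{21} = -9 + 760 = 751.

751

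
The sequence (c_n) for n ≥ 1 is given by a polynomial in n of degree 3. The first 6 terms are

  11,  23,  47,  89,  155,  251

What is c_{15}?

1st diffs: 12, 24, 42, 66, 96.
2nd diffs: 12, 18, 24, 30.
3rd diffs: 6, 6, 6 (constant).
So c_n = n^3 + 5n + 5.
Evaluating at n = 15 gives c_{15} = 3455.

3455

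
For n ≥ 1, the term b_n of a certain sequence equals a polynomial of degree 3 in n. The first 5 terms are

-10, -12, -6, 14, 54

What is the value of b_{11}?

1050

1st diffs: -2, 6, 20, 40.
2nd diffs: 8, 14, 20.
3rd diffs: 6, 6 (constant).
So b_n = n^3 - 2n^2 - 3n - 6.
Evaluating at n = 11 gives b_{11} = 1050.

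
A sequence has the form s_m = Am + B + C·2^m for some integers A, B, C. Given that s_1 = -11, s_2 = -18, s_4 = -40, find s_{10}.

Plug in m = 1, 2, 4: A + B + 2C = -11; 2A + B + 4C = -18; 4A + B + 16C = -40.
Subtracting the first from the second: A + 2C = -7.
Subtracting the second from the third: 2A + 12C = -22.
Solving: C = -1, A = -5, then B = -4.
Therefore s_{10} = -50 + (-4) + (-1)·1024 = -1078.

-1078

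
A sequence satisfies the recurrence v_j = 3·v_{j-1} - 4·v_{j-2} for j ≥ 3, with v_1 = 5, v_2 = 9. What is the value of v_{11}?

Compute successive terms:
v_3 = 7; v_4 = -15; v_5 = -73; v_6 = -159; v_7 = -185; v_8 = 81; v_9 = 983; v_{10} = 2625; v_{11} = 3943.

3943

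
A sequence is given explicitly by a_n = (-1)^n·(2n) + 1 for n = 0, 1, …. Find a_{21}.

-41

(-1)^21 = -1; 2n at n=21 is 42; so a_{21} = -41.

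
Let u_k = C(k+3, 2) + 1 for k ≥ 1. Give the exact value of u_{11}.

92

C(14, 2) = 91, so u_{11} = 92.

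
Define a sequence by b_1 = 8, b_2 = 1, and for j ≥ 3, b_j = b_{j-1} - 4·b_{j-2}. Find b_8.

-1043

Compute successive terms:
b_3 = -31  b_4 = -35  b_5 = 89  b_6 = 229  b_7 = -127  b_8 = -1043.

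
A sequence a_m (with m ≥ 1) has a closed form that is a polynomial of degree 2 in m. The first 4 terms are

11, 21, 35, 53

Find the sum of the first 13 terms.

2067

1st diffs: 10, 14, 18.
2nd diffs: 4, 4 (constant).
So a_m = 2m^2 + 4m + 5.
Continuing: …, 75, 101, 131, 165, …, a_{13} = 395.
Summing m = 1..13 (13 terms) gives 2067.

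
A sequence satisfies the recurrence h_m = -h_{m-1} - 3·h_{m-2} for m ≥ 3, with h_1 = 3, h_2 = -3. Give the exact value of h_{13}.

Compute successive terms:
h_3 = -6, h_4 = 15, h_5 = 3, …, h_{10} = -93, h_{11} = 759, h_{12} = -480, h_{13} = -1797.

-1797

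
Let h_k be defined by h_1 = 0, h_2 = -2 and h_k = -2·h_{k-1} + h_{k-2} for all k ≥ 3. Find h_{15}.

161564

Applying the relation repeatedly:
h_3 = 4  h_4 = -10  h_5 = 24  …  h_{12} = -11482  h_{13} = 27720  h_{14} = -66922  h_{15} = 161564.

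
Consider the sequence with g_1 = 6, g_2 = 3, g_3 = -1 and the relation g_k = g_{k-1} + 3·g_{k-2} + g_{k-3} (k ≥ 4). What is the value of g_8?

Step forward from the initial values:
g_4 = 14;  g_5 = 14;  g_6 = 55;  g_7 = 111;  g_8 = 290.

290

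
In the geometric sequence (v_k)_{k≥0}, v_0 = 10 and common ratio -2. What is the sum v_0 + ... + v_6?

v_k = 10·(-2)^(k-0).
S = 10·((-2)^7 - 1)/(-2 - 1) = 10·(-128 - 1)/(-3) = 430.

430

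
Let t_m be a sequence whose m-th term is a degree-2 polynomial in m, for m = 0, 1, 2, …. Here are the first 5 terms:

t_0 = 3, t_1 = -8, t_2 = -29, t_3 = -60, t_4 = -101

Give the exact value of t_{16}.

-1373

1st diffs: -11, -21, -31, -41.
2nd diffs: -10, -10, -10 (constant).
Newton forward-difference form: t_m = 3 + (-11)·C(m,1) + (-10)·C(m,2).
At m = 16: m = 16, so t_{16} = 3 - 176 - 1200 = -1373.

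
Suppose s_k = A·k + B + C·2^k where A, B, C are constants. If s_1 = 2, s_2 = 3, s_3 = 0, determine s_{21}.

-4194198

At k = 1, 2, 3: A + B + 2C = 2; 2A + B + 4C = 3; 3A + B + 8C = 0.
Subtracting the first from the second: A + 2C = 1.
Subtracting the second from the third: A + 4C = -3.
Solving: C = -2, A = 5, then B = 1.
So s_k = 5·k + 1 + (-2)·2^k; at k=21 this is -4194198.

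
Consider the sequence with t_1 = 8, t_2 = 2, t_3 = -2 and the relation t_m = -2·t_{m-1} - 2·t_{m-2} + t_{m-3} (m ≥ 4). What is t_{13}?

-600

Applying the relation repeatedly:
t_4 = 8; t_5 = -10; t_6 = 2; t_7 = 24; t_8 = -62; t_9 = 78; t_{10} = -8; t_{11} = -202; t_{12} = 498; t_{13} = -600.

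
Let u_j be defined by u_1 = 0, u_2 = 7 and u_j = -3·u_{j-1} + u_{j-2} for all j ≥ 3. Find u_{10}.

90790

Applying the relation repeatedly:
u_3 = -21; u_4 = 70; u_5 = -231; u_6 = 763; u_7 = -2520; u_8 = 8323; u_9 = -27489; u_{10} = 90790.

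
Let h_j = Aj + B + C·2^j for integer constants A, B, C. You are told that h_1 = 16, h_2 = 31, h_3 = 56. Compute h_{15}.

163916

Plug in j = 1, 2, 3: A + B + 2C = 16; 2A + B + 4C = 31; 3A + B + 8C = 56.
Subtracting the first from the second: A + 2C = 15.
Subtracting the second from the third: A + 4C = 25.
Solving: C = 5, A = 5, then B = 1.
Therefore h_{15} = 75 + 1 + 5·32768 = 163916.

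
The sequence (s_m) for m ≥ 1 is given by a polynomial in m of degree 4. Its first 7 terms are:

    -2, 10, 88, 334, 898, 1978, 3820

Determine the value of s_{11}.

1st diffs: 12, 78, 246, 564, 1080, 1842.
2nd diffs: 66, 168, 318, 516, 762.
3rd diffs: 102, 150, 198, 246.
4th diffs: 48, 48, 48 (constant).
Newton forward-difference form: s_m = -2 + 12·C(m-1,1) + 66·C(m-1,2) + 102·C(m-1,3) + 48·C(m-1,4).
At m = 11: m-1 = 10, so s_{11} = -2 + 120 + 2970 + 12240 + 10080 = 25408.

25408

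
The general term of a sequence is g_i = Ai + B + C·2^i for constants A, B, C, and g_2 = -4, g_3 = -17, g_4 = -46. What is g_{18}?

-1048516

Write the equations: 2A + B + 4C = -4; 3A + B + 8C = -17; 4A + B + 16C = -46.
Subtracting the first from the second: A + 4C = -13.
Subtracting the second from the third: A + 8C = -29.
Solving: C = -4, A = 3, then B = 6.
Hence g_{18} = 3·18 + 6 + (-4)·262144 = -1048516.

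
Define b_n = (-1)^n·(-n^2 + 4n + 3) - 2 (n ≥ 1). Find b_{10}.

(-1)^10 = 1; -n^2 + 4n + 3 at n=10 is -57; so b_{10} = -59.

-59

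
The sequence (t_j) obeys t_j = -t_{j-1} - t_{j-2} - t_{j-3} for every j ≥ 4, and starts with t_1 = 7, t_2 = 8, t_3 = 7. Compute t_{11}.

t_4 = -22  t_5 = 7  t_6 = 8  t_7 = 7  t_8 = -22  t_9 = 7  t_{10} = 8  t_{11} = 7.

7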